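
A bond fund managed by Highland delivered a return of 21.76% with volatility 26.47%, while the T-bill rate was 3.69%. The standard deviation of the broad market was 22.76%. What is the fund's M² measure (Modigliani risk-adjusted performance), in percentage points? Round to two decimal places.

19.23

Sharpe = (Rp − Rf) / σp = (21.76% − 3.69%) / 26.47% = 0.6827
M² = Rf + Sharpe × σm = 3.69% + 0.6827 × 22.76% = 19.2283%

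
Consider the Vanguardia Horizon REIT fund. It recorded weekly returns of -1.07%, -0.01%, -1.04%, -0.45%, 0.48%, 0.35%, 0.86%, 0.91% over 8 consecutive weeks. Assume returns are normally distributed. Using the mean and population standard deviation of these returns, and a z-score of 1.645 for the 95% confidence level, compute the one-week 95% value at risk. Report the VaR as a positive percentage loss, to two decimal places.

r̄ = (-1.07 − 0.01 − 1.04 − 0.45 + 0.48 + 0.35 + 0.86 + 0.91) / 8 = 0.030 / 8 = 0.0038%
Population σ = √[Σ(r − r̄)² / 8] = √[4.3496 / 8] = √0.5437 = 0.7374%
VaR = −(r̄ − z·σ) = −(0.0038 − 1.645 × 0.7374) = −(-1.2092) = 1.2092%

1.21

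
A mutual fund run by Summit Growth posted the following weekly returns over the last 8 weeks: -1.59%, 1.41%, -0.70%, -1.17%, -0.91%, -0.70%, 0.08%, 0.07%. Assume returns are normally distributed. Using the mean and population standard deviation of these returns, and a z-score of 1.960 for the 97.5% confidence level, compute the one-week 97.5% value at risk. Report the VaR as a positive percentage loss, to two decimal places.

2.16

Mean return μ = -3.510 / 8 = -0.4388%
Population σ = √[Σ(r − μ)² / 8] = √[6.1645 / 8] = √0.7706 = 0.8778%
VaR = −(μ − z·σ) = −(-0.4388 − 1.960 × 0.8778) = −(-2.1593) = 2.1593%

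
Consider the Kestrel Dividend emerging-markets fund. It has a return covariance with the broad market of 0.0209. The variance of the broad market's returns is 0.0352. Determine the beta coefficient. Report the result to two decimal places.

β = Cov(Rp, Rm) / Var(Rm) = 0.0209 / 0.0352 = 0.5938

0.59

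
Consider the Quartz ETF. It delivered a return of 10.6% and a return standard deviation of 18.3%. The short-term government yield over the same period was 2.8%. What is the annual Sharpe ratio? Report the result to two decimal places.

Sharpe = (Rp − Rf) / σp = (10.6% − 2.8%) / 18.3% = 7.80% / 18.3% = 0.4262

0.43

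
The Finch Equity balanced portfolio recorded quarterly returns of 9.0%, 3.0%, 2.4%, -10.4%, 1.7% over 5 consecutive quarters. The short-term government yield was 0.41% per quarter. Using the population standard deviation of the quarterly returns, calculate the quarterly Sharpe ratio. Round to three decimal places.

0.115

Mean return r̄ = 5.70 / 5 = 1.1400%
Population std dev = √[200.3120 / 5] = 6.3295%
Sharpe = (r̄ − rf) / σ = (1.1400 − 0.41) / 6.3295 = 0.7300 / 6.3295 = 0.1153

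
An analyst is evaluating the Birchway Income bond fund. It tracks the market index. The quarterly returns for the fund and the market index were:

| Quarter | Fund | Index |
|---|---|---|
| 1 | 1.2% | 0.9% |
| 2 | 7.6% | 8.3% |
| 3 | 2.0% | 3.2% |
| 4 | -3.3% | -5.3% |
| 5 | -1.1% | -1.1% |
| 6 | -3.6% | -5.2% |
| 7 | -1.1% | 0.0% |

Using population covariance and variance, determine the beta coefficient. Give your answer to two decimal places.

r̄p = 0.2429%,  r̄m = 0.1143%
Cov = Σ(rp − r̄p)(rm − r̄m) / 7 = 15.3980
Var(rm) = Σ(rm − r̄m)² / 7 = 19.4555
β = Cov / Var = 15.3980 / 19.4555 = 0.7914

0.79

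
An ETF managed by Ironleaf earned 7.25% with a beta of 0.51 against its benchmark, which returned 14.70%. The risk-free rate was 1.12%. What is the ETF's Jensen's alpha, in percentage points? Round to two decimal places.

-0.80

CAPM expected return = Rf + β(Rm − Rf) = 1.12% + 0.51 × (14.70% − 1.12%) = 1.12 + 0.51 × 13.58 = 8.0458%
Jensen's α = Rp − E[R] = 7.25% − 8.0458% = -0.7958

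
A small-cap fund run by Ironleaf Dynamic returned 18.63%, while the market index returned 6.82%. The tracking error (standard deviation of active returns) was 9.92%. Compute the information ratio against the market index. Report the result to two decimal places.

IR = (Rp − Rb) / TE = (18.63% − 6.82%) / 9.92% = 11.81% / 9.92% = 1.1905

1.19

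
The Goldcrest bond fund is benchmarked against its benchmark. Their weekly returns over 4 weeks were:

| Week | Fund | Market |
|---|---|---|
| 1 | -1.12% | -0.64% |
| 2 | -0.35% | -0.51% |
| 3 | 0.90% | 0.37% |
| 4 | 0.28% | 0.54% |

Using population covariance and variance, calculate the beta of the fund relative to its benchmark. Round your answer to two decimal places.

1.26

r̄p = -0.0725%,  r̄m = -0.0600%
Cov = Σ(rp − r̄p)(rm − r̄m) / 4 = 0.3405
Var(rm) = Σ(rm − r̄m)² / 4 = 0.2710
β = Cov / Var = 0.3405 / 0.2710 = 1.2565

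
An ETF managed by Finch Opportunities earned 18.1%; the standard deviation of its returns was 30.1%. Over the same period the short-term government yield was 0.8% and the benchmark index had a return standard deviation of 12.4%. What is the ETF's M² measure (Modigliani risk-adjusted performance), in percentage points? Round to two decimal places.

Sharpe = (Rp − Rf) / σp = (18.1% − 0.8%) / 30.1% = 0.5748
M² = Rf + Sharpe × σm = 0.8% + 0.5748 × 12.4% = 7.9275%

7.93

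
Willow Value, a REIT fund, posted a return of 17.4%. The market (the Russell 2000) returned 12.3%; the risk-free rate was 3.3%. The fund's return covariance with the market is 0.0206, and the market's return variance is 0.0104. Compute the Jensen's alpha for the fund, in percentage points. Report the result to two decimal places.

-3.73

β = Cov / Var = 0.0206 / 0.0104 = 1.9808
E[R] = Rf + β(Rm − Rf) = 3.3% + 1.9808 × (12.3% − 3.3%) = 21.1272%
α = Rp − E[R] = 17.4% − 21.1272% = -3.7272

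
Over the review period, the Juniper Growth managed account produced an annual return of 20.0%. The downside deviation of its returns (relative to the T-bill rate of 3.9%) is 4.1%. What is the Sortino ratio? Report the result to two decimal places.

3.93

Sortino = (Rp − Rf) / σd = (20.0% − 3.9%) / 4.1% = 16.10% / 4.1% = 3.9268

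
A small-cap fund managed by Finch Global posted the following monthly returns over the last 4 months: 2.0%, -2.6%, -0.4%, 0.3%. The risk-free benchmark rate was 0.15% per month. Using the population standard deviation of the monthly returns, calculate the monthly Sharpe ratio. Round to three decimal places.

-0.197

r̄ = (2 − 2.6 − 0.4 + 0.3) / 4 = -0.70 / 4 = -0.1750%
Σ(r − r̄)² = 10.8875; population σ = √(10.8875/4) = 1.6498%
Sharpe = (r̄ − rf) / σ = (-0.1750 − 0.15) / 1.6498 = -0.3250 / 1.6498 = -0.1970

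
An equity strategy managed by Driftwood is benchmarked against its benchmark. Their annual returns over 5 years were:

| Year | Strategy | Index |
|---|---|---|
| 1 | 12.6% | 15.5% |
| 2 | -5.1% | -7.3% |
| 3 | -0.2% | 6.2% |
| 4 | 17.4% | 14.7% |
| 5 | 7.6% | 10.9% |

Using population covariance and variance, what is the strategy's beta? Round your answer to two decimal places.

0.90

r̄p = 6.4600%,  r̄m = 8.0000%
Cov = Σ(rp − r̄p)(rm − r̄m) / 5 = 62.3020
Var(rm) = Σ(rm − r̄m)² / 5 = 69.3760
β = Cov / Var = 62.3020 / 69.3760 = 0.8980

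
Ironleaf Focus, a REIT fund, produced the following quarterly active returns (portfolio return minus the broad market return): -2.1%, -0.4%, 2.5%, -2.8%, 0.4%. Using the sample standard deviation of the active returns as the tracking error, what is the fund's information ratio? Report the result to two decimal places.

r̄ = (-2.1 − 0.4 + 2.5 − 2.8 + 0.4) / 5 = -0.4800%
Σ(r − r̄)² = (-2.1 − (-0.4800))² + (-0.4 − (-0.4800))² + … = 17.6680
σ = √[17.6680 / 4] = 2.1017%
IR = r̄ / tracking error = -0.4800 / 2.1017 = -0.2284

-0.23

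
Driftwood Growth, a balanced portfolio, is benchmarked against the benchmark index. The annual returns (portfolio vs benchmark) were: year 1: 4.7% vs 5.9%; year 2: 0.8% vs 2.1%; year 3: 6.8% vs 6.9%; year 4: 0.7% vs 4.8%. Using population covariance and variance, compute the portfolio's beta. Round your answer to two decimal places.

1.22

r̄p = 3.2500%,  r̄m = 4.9250%
Cov = Σ(rp − r̄p)(rm − r̄m) / 4 = 3.9163
Var(rm) = Σ(rm − r̄m)² / 4 = 3.2119
β = Cov / Var = 3.9163 / 3.2119 = 1.2193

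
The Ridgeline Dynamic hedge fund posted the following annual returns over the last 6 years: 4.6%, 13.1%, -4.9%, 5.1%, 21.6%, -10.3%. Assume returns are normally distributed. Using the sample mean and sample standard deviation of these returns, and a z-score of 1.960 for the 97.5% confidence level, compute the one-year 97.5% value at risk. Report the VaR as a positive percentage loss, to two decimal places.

17.88

Mean return μ = 29.20 / 6 = 4.8667%
Σ(r − μ)² = 673.3333; sample σ = √(673.3333/5) = 11.6046%
VaR = −(μ − z·σ) = −(4.8667 − 1.960 × 11.6046) = −(-17.8783) = 17.8783%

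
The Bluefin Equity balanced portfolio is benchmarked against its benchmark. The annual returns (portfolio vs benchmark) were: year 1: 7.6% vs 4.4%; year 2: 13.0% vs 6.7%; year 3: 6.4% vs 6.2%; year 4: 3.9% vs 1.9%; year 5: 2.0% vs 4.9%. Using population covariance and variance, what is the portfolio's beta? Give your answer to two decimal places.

r̄p = 6.5800%,  r̄m = 4.8200%
Cov = Σ(rp − r̄p)(rm − r̄m) / 5 = 3.7704
Var(rm) = Σ(rm − r̄m)² / 5 = 2.8296
β = Cov / Var = 3.7704 / 2.8296 = 1.3325

1.33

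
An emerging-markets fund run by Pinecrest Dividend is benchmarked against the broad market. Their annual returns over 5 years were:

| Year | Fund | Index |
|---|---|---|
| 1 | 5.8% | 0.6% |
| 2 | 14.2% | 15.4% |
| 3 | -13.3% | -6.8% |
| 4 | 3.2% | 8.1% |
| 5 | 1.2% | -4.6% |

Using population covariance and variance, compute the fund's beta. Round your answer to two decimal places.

r̄p = 2.2200%,  r̄m = 2.5400%
Cov = Σ(rp − r̄p)(rm − r̄m) / 5 = 60.9612
Var(rm) = Σ(rm − r̄m)² / 5 = 67.6544
β = Cov / Var = 60.9612 / 67.6544 = 0.9011

0.90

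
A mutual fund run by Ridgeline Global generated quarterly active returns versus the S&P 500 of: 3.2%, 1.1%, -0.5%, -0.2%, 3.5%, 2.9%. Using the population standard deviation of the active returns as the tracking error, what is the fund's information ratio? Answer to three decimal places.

μ = (3.2 + 1.1 − 0.5 − 0.2 + 3.5 + 2.9) / 6 = 10.00 / 6 = 1.6667%
Population σ = √[Σ(r − μ)² / 6] = √[15.7333 / 6] = √2.6222 = 1.6193%
IR = μ / tracking error = 1.6667 / 1.6193 = 1.0293

1.029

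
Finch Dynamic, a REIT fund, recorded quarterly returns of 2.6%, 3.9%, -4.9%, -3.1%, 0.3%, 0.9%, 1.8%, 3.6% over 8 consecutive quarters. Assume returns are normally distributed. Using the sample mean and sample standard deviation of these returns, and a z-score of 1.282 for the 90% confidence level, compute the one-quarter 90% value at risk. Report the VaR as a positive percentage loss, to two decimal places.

μ = (2.6 + 3.9 − 4.9 − 3.1 + 0.3 + 0.9 + 1.8 + 3.6) / 8 = 0.6375%
Sample σ = √[Σ(r − μ)² / 7] = √[69.4388 / 7] = √9.9198 = 3.1496%
VaR = −(μ − z·σ) = −(0.6375 − 1.282 × 3.1496) = −(-3.4003) = 3.4003%

3.40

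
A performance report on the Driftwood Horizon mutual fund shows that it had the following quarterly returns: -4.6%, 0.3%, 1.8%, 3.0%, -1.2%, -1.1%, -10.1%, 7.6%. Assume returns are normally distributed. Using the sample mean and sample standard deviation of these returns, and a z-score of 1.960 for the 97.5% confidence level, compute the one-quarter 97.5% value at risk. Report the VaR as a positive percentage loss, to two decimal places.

r̄ = (-4.6 + 0.3 + 1.8 + 3 − 1.2 − 1.1 − 10.1 + 7.6) / 8 = -4.30 / 8 = -0.5375%
Sample σ = √[Σ(r − r̄)² / 7] = √[193.5988 / 7] = √27.6570 = 5.2590%
VaR = −(r̄ − z·σ) = −(-0.5375 − 1.960 × 5.2590) = −(-10.8451) = 10.8451%

10.85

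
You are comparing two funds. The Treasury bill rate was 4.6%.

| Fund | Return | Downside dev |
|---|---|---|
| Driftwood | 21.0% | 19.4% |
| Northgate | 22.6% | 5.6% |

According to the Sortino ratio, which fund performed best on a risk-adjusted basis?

Northgate

Driftwood: Sortino ratio = (21.0% − 4.6%) / 19.4% = 0.845
Northgate: Sortino ratio = (22.6% − 4.6%) / 5.6% = 3.214
Highest: Northgate (3.214).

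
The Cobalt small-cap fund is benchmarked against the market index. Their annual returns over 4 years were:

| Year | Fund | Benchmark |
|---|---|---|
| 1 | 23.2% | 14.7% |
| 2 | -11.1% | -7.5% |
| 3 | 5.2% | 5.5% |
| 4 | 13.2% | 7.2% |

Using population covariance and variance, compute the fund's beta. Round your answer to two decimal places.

1.55

r̄p = 7.6250%,  r̄m = 4.9750%
Cov = Σ(rp − r̄p)(rm − r̄m) / 4 = 99.0481
Var(rm) = Σ(rm − r̄m)² / 4 = 63.8569
β = Cov / Var = 99.0481 / 63.8569 = 1.5511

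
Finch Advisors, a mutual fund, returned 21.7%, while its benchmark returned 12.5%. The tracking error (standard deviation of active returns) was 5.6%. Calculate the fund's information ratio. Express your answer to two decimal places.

IR = (Rp − Rb) / TE = (21.7% − 12.5%) / 5.6% = 9.20% / 5.6% = 1.6429

1.64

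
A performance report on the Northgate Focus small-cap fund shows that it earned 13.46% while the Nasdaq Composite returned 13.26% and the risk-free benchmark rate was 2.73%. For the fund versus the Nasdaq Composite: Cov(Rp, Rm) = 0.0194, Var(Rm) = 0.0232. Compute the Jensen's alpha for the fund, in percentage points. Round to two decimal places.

β = Cov / Var = 0.0194 / 0.0232 = 0.8362
E[R] = Rf + β(Rm − Rf) = 2.73% + 0.8362 × (13.26% − 2.73%) = 11.5352%
α = Rp − E[R] = 13.46% − 11.5352% = 1.9248

1.92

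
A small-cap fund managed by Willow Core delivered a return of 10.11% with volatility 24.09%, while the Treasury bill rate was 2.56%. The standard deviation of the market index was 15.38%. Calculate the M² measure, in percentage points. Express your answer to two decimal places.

Sharpe = (Rp − Rf) / σp = (10.11% − 2.56%) / 24.09% = 0.3134
M² = Rf + Sharpe × σm = 2.56% + 0.3134 × 15.38% = 7.3801%

7.38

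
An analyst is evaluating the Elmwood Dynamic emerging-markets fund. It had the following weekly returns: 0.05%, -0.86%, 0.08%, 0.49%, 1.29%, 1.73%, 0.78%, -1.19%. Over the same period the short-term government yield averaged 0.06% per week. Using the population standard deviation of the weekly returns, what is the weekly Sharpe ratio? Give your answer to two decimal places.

0.25

μ = (0.05 − 0.86 + 0.08 + 0.49 + 1.29 + 1.73 + 0.78 − 1.19) / 8 = 0.2963%
Population σ = √[Σ(r − μ)² / 8] = √[6.9680 / 8] = √0.8710 = 0.9333%
Sharpe = (μ − rf) / σ = (0.2963 − 0.06) / 0.9333 = 0.2363 / 0.9333 = 0.2532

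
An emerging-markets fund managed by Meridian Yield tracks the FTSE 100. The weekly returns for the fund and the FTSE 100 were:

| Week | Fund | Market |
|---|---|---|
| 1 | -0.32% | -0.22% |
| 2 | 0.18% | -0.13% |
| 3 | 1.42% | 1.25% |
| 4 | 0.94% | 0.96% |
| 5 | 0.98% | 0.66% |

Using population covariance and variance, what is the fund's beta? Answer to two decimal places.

r̄p = 0.6400%,  r̄m = 0.5040%
Cov = Σ(rp − r̄p)(rm − r̄m) / 5 = 0.3517
Var(rm) = Σ(rm − r̄m)² / 5 = 0.3430
β = Cov / Var = 0.3517 / 0.3430 = 1.0254

1.03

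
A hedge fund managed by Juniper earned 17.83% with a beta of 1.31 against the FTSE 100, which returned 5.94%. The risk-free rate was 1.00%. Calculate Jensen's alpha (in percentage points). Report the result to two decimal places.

CAPM expected return = Rf + β(Rm − Rf) = 1.00% + 1.31 × (5.94% − 1.00%) = 1 + 1.31 × 4.94 = 7.4714%
Jensen's α = Rp − E[R] = 17.83% − 7.4714% = 10.3586

10.36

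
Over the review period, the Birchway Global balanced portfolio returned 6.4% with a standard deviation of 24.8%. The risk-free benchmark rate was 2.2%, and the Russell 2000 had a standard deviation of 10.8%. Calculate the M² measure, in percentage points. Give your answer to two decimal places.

Sharpe = (Rp − Rf) / σp = (6.4% − 2.2%) / 24.8% = 0.1694
M² = Rf + Sharpe × σm = 2.2% + 0.1694 × 10.8% = 4.0295%

4.03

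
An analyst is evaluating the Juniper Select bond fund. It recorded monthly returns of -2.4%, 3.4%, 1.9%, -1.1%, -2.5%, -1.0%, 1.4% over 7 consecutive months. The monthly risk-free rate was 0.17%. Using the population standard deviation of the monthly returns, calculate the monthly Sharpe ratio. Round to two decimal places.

-0.10

r̄ = (-2.4 + 3.4 + 1.9 − 1.1 − 2.5 − 1 + 1.4) / 7 = -0.0429%
Σ(r − r̄)² = (-2.4 − (-0.0429))² + (3.4 − (-0.0429))² + … = 31.3371
σ = √[31.3371 / 7] = 2.1158%
Sharpe = (r̄ − rf) / σ = (-0.0429 − 0.17) / 2.1158 = -0.2129 / 2.1158 = -0.1006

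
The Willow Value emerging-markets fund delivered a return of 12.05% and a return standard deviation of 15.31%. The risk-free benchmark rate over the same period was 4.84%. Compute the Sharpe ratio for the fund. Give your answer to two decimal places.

0.47

Sharpe = (Rp − Rf) / σp = (12.05% − 4.84%) / 15.31% = 7.21% / 15.31% = 0.4709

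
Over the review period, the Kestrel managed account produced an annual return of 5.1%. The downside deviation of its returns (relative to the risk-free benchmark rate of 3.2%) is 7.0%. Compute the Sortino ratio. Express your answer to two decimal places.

Sortino = (Rp − Rf) / σd = (5.1% − 3.2%) / 7.0% = 1.90% / 7.0% = 0.2714

0.27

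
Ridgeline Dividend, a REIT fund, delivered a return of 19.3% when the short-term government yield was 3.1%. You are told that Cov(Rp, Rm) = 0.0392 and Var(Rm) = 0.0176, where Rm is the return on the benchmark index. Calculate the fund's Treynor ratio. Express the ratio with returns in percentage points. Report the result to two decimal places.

β = Cov / Var = 0.0392 / 0.0176 = 2.2273
Treynor = (Rp − Rf) / β = (19.3% − 3.1%) / 2.2273 = 16.20 / 2.2273 = 7.2734

7.27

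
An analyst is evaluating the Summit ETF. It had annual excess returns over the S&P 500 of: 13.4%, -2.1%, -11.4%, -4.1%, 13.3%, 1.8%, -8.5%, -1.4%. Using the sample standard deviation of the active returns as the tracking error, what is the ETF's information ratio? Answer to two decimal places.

r̄ = (13.4 − 2.1 − 11.4 − 4.1 + 13.3 + 1.8 − 8.5 − 1.4) / 8 = 1.00 / 8 = 0.1250%
Sample σ = √[Σ(r − r̄)² / 7] = √[584.9550 / 7] = √83.5650 = 9.1414%
IR = r̄ / tracking error = 0.1250 / 9.1414 = 0.0137

0.01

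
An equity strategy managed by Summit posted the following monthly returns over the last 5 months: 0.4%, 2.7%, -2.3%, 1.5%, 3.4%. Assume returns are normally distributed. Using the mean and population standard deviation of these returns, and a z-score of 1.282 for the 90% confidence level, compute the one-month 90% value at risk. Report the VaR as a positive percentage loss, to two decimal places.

Mean return μ = 5.70 / 5 = 1.1400%
Σ(r − μ)² = 20.0520; population σ = √(20.0520/5) = 2.0026%
VaR = −(μ − z·σ) = −(1.1400 − 1.282 × 2.0026) = −(-1.4273) = 1.4273%

1.43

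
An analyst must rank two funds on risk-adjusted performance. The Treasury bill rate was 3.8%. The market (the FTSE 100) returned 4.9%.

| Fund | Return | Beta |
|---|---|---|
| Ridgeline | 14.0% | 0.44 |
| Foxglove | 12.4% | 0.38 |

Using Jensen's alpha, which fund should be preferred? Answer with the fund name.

Ridgeline

Ridgeline: α = 14.0% − [3.8% + 0.44 × (4.9% − 3.8%)] = 9.716
Foxglove: α = 12.4% − [3.8% + 0.38 × (4.9% − 3.8%)] = 8.182
Highest: Ridgeline (9.716).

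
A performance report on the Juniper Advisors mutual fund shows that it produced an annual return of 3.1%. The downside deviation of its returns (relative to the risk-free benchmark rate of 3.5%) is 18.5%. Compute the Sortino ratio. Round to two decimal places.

-0.02

Sortino = (Rp − Rf) / σd = (3.1% − 3.5%) / 18.5% = -0.40% / 18.5% = -0.0216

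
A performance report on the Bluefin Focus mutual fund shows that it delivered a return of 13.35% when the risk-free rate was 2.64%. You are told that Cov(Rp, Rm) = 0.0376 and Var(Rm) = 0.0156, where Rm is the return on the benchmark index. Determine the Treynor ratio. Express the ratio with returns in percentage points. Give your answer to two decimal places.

4.44

β = Cov / Var = 0.0376 / 0.0156 = 2.4103
Treynor = (Rp − Rf) / β = (13.35% − 2.64%) / 2.4103 = 10.71 / 2.4103 = 4.4434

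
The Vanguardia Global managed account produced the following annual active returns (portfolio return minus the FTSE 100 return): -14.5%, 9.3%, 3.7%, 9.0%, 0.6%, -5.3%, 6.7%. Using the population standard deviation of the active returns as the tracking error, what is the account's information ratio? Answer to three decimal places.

μ = (-14.5 + 9.3 + 3.7 + 9 + 0.6 − 5.3 + 6.7) / 7 = 1.3571%
Σ(r − μ)² = (-14.5 − 1.3571)² + (9.3 − 1.3571)² + … = 451.8771
population σ = √(451.8771 / 7) = √64.5539 = 8.0345%
IR = μ / tracking error = 1.3571 / 8.0345 = 0.1689

0.169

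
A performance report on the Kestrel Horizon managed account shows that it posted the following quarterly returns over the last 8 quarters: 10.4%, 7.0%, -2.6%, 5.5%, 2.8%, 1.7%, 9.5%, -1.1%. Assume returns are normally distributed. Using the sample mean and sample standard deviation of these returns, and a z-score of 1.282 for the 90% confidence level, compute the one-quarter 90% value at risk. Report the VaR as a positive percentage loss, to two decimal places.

Mean return r̄ = 33.20 / 8 = 4.1500%
Σ(r − r̄)² = 158.5800; sample σ = √(158.5800/7) = 4.7597%
VaR = −(r̄ − z·σ) = −(4.1500 − 1.282 × 4.7597) = −(-1.9519) = 1.9519%

1.95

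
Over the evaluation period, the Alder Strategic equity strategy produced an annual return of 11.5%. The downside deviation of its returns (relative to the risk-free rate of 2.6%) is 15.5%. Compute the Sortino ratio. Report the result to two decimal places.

Sortino = (Rp − Rf) / σd = (11.5% − 2.6%) / 15.5% = 8.90% / 15.5% = 0.5742

0.57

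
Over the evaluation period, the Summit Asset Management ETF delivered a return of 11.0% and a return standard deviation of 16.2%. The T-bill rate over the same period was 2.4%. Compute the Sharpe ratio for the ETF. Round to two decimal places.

Sharpe = (Rp − Rf) / σp = (11.0% − 2.4%) / 16.2% = 8.60% / 16.2% = 0.5309

0.53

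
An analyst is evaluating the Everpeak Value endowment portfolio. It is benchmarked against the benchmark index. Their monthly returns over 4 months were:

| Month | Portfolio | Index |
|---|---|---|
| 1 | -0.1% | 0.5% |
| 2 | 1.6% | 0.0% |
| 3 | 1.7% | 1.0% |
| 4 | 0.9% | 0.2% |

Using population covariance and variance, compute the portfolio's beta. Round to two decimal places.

0.15

r̄p = 1.0250%,  r̄m = 0.4250%
Cov = Σ(rp − r̄p)(rm − r̄m) / 4 = 0.0219
Var(rm) = Σ(rm − r̄m)² / 4 = 0.1419
β = Cov / Var = 0.0219 / 0.1419 = 0.1543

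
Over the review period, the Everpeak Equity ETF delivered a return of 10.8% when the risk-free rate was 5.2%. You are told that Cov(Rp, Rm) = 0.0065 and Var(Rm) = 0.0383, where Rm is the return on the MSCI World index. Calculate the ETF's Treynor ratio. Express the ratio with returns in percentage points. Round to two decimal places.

33.00

β = Cov / Var = 0.0065 / 0.0383 = 0.1697
Treynor = (Rp − Rf) / β = (10.8% − 5.2%) / 0.1697 = 5.60 / 0.1697 = 32.9994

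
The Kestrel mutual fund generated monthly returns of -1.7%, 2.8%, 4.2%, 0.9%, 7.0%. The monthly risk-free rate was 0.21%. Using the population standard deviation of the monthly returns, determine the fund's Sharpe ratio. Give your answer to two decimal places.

μ = (-1.7 + 2.8 + 4.2 + 0.9 + 7) / 5 = 13.20 / 5 = 2.6400%
Population std dev = √[43.3320 / 5] = 2.9439%
Sharpe = (μ − rf) / σ = (2.6400 − 0.21) / 2.9439 = 2.4300 / 2.9439 = 0.8254

0.83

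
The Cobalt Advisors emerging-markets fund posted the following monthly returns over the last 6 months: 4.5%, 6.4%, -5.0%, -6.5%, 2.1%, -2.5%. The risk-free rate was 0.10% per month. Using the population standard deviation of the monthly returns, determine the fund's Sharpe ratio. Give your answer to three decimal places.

r̄ = (4.5 + 6.4 − 5 − 6.5 + 2.1 − 2.5) / 6 = -1.00 / 6 = -0.1667%
Population std dev = √[138.9533 / 6] = 4.8124%
Sharpe = (r̄ − rf) / σ = (-0.1667 − 0.1) / 4.8124 = -0.2667 / 4.8124 = -0.0554

-0.055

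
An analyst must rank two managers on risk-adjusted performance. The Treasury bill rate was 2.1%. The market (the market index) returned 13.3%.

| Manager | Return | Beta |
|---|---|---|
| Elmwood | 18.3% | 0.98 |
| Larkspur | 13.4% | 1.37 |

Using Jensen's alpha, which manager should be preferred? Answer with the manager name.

Elmwood: α = 18.3% − [2.1% + 0.98 × (13.3% − 2.1%)] = 5.224
Larkspur: α = 13.4% − [2.1% + 1.37 × (13.3% − 2.1%)] = -4.044
Highest: Elmwood (5.224).

Elmwood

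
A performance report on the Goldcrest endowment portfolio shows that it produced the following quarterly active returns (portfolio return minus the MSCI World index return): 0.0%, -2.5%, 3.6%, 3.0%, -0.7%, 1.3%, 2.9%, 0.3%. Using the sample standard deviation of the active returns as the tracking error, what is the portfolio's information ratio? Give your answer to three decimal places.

0.469

Mean return r̄ = 7.90 / 8 = 0.9875%
Σ(r − r̄)² = (0 − 0.9875)² + (-2.5 − 0.9875)² + (3.6 − 0.9875)² + … = 31.0888
sample σ = √(31.0888 / 7) = √4.4413 = 2.1074%
IR = r̄ / tracking error = 0.9875 / 2.1074 = 0.4686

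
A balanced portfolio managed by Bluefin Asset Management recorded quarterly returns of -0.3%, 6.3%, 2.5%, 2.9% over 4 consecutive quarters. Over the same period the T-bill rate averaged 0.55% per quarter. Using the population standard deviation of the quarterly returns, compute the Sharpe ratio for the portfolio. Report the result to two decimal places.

0.98

r̄ = (-0.3 + 6.3 + 2.5 + 2.9) / 4 = 2.8500%
Population σ = √[Σ(r − r̄)² / 4] = √[21.9500 / 4] = √5.4875 = 2.3425%
Sharpe = (r̄ − rf) / σ = (2.8500 − 0.55) / 2.3425 = 2.3000 / 2.3425 = 0.9819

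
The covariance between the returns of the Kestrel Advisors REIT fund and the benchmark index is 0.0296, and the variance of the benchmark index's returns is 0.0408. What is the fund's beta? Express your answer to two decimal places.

0.73

β = Cov(Rp, Rm) / Var(Rm) = 0.0296 / 0.0408 = 0.7255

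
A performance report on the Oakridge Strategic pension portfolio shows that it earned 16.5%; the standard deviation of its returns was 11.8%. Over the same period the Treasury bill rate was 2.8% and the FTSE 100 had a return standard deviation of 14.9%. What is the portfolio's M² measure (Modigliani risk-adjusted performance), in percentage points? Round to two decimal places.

20.10

Sharpe = (Rp − Rf) / σp = (16.5% − 2.8%) / 11.8% = 1.1610
M² = Rf + Sharpe × σm = 2.8% + 1.1610 × 14.9% = 20.0989%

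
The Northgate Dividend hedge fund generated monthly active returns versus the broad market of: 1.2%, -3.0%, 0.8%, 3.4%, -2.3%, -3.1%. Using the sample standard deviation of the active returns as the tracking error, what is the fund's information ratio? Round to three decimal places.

-0.186

Mean return μ = -3.00 / 6 = -0.5000%
Σ(r − μ)² = (1.2 − (-0.5000))² + (-3 − (-0.5000))² + (0.8 − (-0.5000))² + … = 36.0400
σ = √[36.0400 / 5] = 2.6848%
IR = μ / tracking error = -0.5000 / 2.6848 = -0.1862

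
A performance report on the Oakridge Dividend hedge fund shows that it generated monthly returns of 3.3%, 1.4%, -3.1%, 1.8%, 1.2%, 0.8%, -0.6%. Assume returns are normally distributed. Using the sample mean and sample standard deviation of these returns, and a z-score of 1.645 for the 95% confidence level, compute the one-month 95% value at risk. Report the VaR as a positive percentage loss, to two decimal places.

2.66

μ = (3.3 + 1.4 − 3.1 + 1.8 + 1.2 + 0.8 − 0.6) / 7 = 0.6857%
Sample σ = √[Σ(r − μ)² / 6] = √[24.8486 / 6] = √4.1414 = 2.0350%
VaR = −(μ − z·σ) = −(0.6857 − 1.645 × 2.0350) = −(-2.6619) = 2.6619%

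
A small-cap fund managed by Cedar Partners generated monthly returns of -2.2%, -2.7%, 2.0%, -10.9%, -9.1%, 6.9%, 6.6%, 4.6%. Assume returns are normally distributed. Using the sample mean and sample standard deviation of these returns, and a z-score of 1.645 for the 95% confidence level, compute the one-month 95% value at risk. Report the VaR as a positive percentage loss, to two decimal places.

11.85

μ = (-2.2 − 2.7 + 2 − 10.9 − 9.1 + 6.9 + 6.6 + 4.6) / 8 = -0.6000%
Σ(r − μ)² = 327.2000; sample σ = √(327.2000/7) = 6.8369%
VaR = −(μ − z·σ) = −(-0.6000 − 1.645 × 6.8369) = −(-11.8467) = 11.8467%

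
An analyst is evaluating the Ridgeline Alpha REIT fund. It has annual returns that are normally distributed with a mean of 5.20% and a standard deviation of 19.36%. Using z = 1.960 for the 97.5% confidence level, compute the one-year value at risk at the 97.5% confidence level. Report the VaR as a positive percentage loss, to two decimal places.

VaR (as % loss) = −(μ − z·σ) = −(5.20% − 1.960 × 19.36%) = −(-32.7456%) = 32.7456%

32.75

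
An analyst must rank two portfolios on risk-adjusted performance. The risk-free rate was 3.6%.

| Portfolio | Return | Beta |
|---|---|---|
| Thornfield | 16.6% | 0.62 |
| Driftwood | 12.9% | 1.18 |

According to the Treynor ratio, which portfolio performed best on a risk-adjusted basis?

Thornfield

Thornfield: Treynor = (16.6% − 3.6%) / 0.62 = 20.968
Driftwood: Treynor = (12.9% − 3.6%) / 1.18 = 7.881
Highest: Thornfield (20.968).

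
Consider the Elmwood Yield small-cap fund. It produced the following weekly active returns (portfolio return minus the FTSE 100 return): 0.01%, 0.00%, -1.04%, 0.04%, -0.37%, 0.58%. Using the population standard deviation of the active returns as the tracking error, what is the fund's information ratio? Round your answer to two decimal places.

r̄ = (0.01 + 0 − 1.04 + 0.04 − 0.37 + 0.58) / 6 = -0.1300%
Population σ = √[Σ(r − r̄)² / 6] = √[1.4552 / 6] = √0.2425 = 0.4924%
IR = r̄ / tracking error = -0.1300 / 0.4924 = -0.2640

-0.26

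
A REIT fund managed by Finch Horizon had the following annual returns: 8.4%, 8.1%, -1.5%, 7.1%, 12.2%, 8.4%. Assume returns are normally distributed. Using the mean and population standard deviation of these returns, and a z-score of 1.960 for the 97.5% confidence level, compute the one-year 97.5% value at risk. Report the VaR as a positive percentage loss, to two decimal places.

1.06

Mean return r̄ = 42.70 / 6 = 7.1167%
Σ(r − r̄)² = (8.4 − 7.1167)² + (8.1 − 7.1167)² + … = 104.3483
population σ = √(104.3483 / 6) = √17.3914 = 4.1703%
VaR = −(r̄ − z·σ) = −(7.1167 − 1.960 × 4.1703) = −(-1.0571) = 1.0571%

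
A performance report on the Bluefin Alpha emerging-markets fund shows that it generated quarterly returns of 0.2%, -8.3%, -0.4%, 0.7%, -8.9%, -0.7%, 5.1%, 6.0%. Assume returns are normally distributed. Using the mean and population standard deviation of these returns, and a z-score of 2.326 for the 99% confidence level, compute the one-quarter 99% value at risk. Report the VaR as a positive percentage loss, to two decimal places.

r̄ = (0.2 − 8.3 − 0.4 + 0.7 − 8.9 − 0.7 + 5.1 + 6) / 8 = -0.7875%
Population σ = √[Σ(r − r̄)² / 8] = √[206.3288 / 8] = √25.7911 = 5.0785%
VaR = −(r̄ − z·σ) = −(-0.7875 − 2.326 × 5.0785) = −(-12.6001) = 12.6001%

12.60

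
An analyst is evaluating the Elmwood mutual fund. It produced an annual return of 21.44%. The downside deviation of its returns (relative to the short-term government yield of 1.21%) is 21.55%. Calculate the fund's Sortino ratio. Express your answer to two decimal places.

Sortino = (Rp − Rf) / σd = (21.44% − 1.21%) / 21.55% = 20.23% / 21.55% = 0.9387

0.94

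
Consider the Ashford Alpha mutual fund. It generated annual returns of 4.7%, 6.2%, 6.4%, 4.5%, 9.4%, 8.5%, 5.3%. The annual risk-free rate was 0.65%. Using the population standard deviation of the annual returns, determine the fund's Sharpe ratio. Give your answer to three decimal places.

μ = (4.7 + 6.2 + 6.4 + 4.5 + 9.4 + 8.5 + 5.3) / 7 = 6.4286%
Population σ = √[Σ(r − μ)² / 7] = √[21.1543 / 7] = √3.0220 = 1.7384%
Sharpe = (μ − rf) / σ = (6.4286 − 0.65) / 1.7384 = 5.7786 / 1.7384 = 3.3241

3.324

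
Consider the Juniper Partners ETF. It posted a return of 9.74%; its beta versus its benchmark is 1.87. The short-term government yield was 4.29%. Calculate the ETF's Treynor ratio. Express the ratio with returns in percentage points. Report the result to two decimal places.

2.91

Treynor = (Rp − Rf) / β = (9.74% − 4.29%) / 1.87 = 5.45 / 1.87 = 2.9144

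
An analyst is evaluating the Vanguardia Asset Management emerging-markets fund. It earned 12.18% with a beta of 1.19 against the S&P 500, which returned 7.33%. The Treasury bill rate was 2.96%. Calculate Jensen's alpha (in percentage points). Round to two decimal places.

CAPM expected return = Rf + β(Rm − Rf) = 2.96% + 1.19 × (7.33% − 2.96%) = 2.96 + 1.19 × 4.37 = 8.1603%
Jensen's α = Rp − E[R] = 12.18% − 8.1603% = 4.0197

4.02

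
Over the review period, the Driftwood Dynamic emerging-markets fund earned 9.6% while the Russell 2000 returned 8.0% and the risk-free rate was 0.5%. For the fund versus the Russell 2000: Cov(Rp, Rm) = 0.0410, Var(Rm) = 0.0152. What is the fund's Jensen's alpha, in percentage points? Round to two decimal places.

-11.13

β = Cov / Var = 0.0410 / 0.0152 = 2.6974
E[R] = Rf + β(Rm − Rf) = 0.5% + 2.6974 × (8.0% − 0.5%) = 20.7305%
α = Rp − E[R] = 9.6% − 20.7305% = -11.1305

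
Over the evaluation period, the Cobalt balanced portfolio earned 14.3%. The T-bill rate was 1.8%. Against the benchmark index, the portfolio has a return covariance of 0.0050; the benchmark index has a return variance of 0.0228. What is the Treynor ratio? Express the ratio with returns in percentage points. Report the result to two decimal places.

β = Cov / Var = 0.0050 / 0.0228 = 0.2193
Treynor = (Rp − Rf) / β = (14.3% − 1.8%) / 0.2193 = 12.50 / 0.2193 = 56.9995

57.00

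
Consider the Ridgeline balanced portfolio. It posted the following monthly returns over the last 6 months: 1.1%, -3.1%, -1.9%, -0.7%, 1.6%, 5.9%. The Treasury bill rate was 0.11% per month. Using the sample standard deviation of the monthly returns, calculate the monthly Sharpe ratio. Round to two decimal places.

μ = (1.1 − 3.1 − 1.9 − 0.7 + 1.6 + 5.9) / 6 = 0.4833%
Σ(r − μ)² = (1.1 − 0.4833)² + (-3.1 − 0.4833)² + (-1.9 − 0.4833)² + … = 50.8883
sample σ = √(50.8883 / 5) = √10.1777 = 3.1903%
Sharpe = (μ − rf) / σ = (0.4833 − 0.11) / 3.1903 = 0.3733 / 3.1903 = 0.1170

0.12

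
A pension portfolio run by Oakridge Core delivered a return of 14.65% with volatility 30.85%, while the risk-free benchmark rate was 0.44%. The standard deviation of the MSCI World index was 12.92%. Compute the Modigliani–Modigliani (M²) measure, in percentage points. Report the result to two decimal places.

Sharpe = (Rp − Rf) / σp = (14.65% − 0.44%) / 30.85% = 0.4606
M² = Rf + Sharpe × σm = 0.44% + 0.4606 × 12.92% = 6.3910%

6.39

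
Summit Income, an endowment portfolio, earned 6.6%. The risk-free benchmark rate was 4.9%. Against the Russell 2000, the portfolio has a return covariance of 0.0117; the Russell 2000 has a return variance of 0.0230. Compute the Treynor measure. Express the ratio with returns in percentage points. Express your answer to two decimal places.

β = Cov / Var = 0.0117 / 0.0230 = 0.5087
Treynor = (Rp − Rf) / β = (6.6% − 4.9%) / 0.5087 = 1.70 / 0.5087 = 3.3419

3.34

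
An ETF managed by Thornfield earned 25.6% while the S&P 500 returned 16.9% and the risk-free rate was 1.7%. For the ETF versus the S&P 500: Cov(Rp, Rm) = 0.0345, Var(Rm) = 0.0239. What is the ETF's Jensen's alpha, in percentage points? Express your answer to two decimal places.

β = Cov / Var = 0.0345 / 0.0239 = 1.4435
E[R] = Rf + β(Rm − Rf) = 1.7% + 1.4435 × (16.9% − 1.7%) = 23.6412%
α = Rp − E[R] = 25.6% − 23.6412% = 1.9588

1.96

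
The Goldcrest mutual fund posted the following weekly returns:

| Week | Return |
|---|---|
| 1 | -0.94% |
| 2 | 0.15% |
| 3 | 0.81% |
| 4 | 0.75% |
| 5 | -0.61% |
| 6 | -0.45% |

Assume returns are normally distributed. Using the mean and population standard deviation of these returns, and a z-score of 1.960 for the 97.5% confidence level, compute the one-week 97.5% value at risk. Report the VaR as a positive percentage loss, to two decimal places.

Mean return r̄ = -0.290 / 6 = -0.0483%
Σ(r − r̄)² = (-0.94 − (-0.0483))² + (0.15 − (-0.0483))² + … = 2.6853
population σ = √(2.6853 / 6) = √0.4476 = 0.6690%
VaR = −(r̄ − z·σ) = −(-0.0483 − 1.960 × 0.6690) = −(-1.3595) = 1.3595%

1.36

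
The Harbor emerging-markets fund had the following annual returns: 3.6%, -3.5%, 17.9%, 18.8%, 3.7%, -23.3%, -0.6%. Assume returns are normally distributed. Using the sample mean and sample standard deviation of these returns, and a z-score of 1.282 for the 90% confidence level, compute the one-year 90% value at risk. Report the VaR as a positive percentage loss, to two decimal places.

15.88

r̄ = (3.6 − 3.5 + 17.9 + 18.8 + 3.7 − 23.3 − 0.6) / 7 = 16.60 / 7 = 2.3714%
Σ(r − r̄)² = (3.6 − 2.3714)² + (-3.5 − 2.3714)² + (17.9 − 2.3714)² + … = 1216.6343
σ = √[1216.6343 / 6] = 14.2398%
VaR = −(r̄ − z·σ) = −(2.3714 − 1.282 × 14.2398) = −(-15.8840) = 15.8840%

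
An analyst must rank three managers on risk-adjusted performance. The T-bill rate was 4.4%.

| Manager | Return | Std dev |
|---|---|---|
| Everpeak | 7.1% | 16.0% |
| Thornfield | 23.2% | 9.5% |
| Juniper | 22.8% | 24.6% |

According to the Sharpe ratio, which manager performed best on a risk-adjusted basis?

Everpeak: Sharpe ratio = (7.1% − 4.4%) / 16.0% = 0.169
Thornfield: Sharpe ratio = (23.2% − 4.4%) / 9.5% = 1.979
Juniper: Sharpe ratio = (22.8% − 4.4%) / 24.6% = 0.748
Highest: Thornfield (1.979).

Thornfield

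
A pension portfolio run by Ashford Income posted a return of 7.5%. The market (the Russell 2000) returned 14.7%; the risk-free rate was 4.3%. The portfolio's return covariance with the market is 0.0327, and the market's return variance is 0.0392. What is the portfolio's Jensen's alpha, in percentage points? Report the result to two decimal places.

-5.48

β = Cov / Var = 0.0327 / 0.0392 = 0.8342
E[R] = Rf + β(Rm − Rf) = 4.3% + 0.8342 × (14.7% − 4.3%) = 12.9757%
α = Rp − E[R] = 7.5% − 12.9757% = -5.4757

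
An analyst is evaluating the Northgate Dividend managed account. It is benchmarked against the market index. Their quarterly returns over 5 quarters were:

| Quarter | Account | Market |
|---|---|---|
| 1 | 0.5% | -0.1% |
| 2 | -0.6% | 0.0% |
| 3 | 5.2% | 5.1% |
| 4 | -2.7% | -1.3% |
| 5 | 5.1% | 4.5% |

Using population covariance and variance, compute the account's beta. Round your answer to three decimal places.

r̄p = 1.5000%,  r̄m = 1.6400%
Cov = Σ(rp − r̄p)(rm − r̄m) / 5 = 8.1260
Var(rm) = Σ(rm − r̄m)² / 5 = 6.9024
β = Cov / Var = 8.1260 / 6.9024 = 1.1773

1.177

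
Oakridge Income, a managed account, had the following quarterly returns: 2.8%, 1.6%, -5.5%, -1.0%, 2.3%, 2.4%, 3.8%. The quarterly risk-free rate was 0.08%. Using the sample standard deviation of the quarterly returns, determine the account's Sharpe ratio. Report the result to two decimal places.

0.26

Mean return r̄ = 6.40 / 7 = 0.9143%
Σ(r − r̄)² = (2.8 − 0.9143)² + (1.6 − 0.9143)² + … = 61.2886
sample σ = √(61.2886 / 6) = √10.2148 = 3.1961%
Sharpe = (r̄ − rf) / σ = (0.9143 − 0.08) / 3.1961 = 0.8343 / 3.1961 = 0.2610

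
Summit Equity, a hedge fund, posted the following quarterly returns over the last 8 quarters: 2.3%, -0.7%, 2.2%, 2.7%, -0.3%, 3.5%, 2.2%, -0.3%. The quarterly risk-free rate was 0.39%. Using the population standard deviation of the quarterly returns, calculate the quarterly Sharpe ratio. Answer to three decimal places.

r̄ = (2.3 − 0.7 + 2.2 + 2.7 − 0.3 + 3.5 + 2.2 − 0.3) / 8 = 1.4500%
Population σ = √[Σ(r − r̄)² / 8] = √[18.3600 / 8] = √2.2950 = 1.5149%
Sharpe = (r̄ − rf) / σ = (1.4500 − 0.39) / 1.5149 = 1.0600 / 1.5149 = 0.6997

0.700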